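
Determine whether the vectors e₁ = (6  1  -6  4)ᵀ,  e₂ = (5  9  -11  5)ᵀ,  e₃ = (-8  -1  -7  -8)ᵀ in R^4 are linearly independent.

Row-reduce the matrix whose columns are e₁, e₂, e₃.
The reduction yields 3 nonzero rows, so the rank is 3.
Since rank = 3 (the number of vectors), the set is linearly independent.

linearly independent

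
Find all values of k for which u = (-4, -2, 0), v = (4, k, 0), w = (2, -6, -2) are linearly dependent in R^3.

k = 2

The vectors are dependent exactly when the determinant of the matrix with rows u, v, w vanishes.
Expanding, det = 8*k - 16.
This vanishes exactly when k = 2.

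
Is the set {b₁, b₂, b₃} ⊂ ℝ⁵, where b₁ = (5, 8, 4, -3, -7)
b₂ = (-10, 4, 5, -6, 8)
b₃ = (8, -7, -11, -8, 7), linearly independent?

Row-reduce the matrix whose columns are b₁, b₂, b₃.
The reduction yields 3 nonzero rows, so the rank is 3.
Since rank = 3 (the number of vectors), the set is linearly independent.

linearly independent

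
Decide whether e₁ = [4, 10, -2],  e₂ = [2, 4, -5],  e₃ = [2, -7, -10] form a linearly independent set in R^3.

Place the vectors as rows of a 3×3 matrix and reduce to echelon form.
The reduction yields 3 nonzero rows, so the rank is 3.
Since rank = 3 (the number of vectors), the set is linearly independent.

linearly independent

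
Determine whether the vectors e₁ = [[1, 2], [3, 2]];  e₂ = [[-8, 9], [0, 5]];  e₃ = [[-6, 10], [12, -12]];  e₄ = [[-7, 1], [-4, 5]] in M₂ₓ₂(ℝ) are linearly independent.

Take coordinates with respect to the standard basis {E₁₁, E₁₂, E₂₁, E₂₂}.
Place the vectors as rows of a 4×4 matrix and reduce to echelon form.
The reduction yields 4 nonzero rows, so the rank is 4.
Since rank = 4 (the number of vectors), the set is linearly independent.

linearly independent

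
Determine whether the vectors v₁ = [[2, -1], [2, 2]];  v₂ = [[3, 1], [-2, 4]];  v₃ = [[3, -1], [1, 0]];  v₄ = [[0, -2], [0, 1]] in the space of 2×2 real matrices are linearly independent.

Write each element as a coordinate vector in ℝ⁴ using {E₁₁, E₁₂, E₂₁, E₂₂}.
The matrix [v₁|v₂|v₃|v₄] has determinant -73.
A nonzero determinant means the columns are linearly independent.

linearly independent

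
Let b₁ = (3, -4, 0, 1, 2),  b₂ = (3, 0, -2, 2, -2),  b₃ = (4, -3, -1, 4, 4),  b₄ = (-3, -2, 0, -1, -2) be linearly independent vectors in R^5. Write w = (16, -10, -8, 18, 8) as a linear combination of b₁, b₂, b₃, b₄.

Solve the system with b₁, b₂, b₃, b₄ as columns and w as the right-hand side.
Row-reducing the augmented matrix gives the unique coefficients (α₁, …, α₄) = (-1, 2, 4, 1).

w = -b₁ + 2b₂ + 4b₃ + b₄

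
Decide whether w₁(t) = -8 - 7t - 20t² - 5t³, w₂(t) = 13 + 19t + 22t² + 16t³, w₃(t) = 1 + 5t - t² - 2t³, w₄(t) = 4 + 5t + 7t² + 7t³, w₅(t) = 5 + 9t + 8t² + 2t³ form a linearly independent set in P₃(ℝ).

Write each element as a coordinate vector in ℝ⁴ using {1, t, …, t³}.
There are 5 vectors in a 4-dimensional space, so they cannot be linearly independent.

linearly dependent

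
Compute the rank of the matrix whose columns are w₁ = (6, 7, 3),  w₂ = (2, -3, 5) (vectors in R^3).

2

Apply Gaussian elimination to the matrix whose rows are w₁, w₂.
There are 2 pivot columns, so rank = 2.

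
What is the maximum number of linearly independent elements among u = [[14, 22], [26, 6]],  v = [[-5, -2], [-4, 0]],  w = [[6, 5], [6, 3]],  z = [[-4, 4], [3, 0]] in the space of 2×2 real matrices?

3

Use coordinates relative to {E₁₁, E₁₂, E₂₁, E₂₂}.
Apply Gaussian elimination to the matrix whose rows are u, v, w, z.
There are 3 pivot columns, so rank = 3.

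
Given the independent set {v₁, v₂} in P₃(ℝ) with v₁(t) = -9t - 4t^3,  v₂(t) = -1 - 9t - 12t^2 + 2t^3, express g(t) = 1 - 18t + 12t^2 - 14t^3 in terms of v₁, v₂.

Work in coordinates with respect to the standard basis {1, t, …, t^3}.
Set up the augmented matrix [v₁ | v₂ | g] and row-reduce.
Back-substitution yields (c₁, c₂) = (3, -1).

g = 3v₁ - v₂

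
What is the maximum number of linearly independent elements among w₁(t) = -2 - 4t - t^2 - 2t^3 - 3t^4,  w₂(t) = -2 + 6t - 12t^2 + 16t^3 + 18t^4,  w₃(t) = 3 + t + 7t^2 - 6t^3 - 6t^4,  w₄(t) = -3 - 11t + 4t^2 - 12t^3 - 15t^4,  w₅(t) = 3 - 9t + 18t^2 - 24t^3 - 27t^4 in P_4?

Represent each element by its coordinate vector in ℝ⁵.
Row-reduce the 5×5 matrix with these as rows.
Reduction leaves 2 leading entries, giving rank 2.

2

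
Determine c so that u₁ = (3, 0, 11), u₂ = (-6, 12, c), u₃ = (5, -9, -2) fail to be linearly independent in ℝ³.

Dependence holds iff the 3×3 matrix [u₁ u₂ u₃] is singular.
Expanding, det = 27*c - 138.
Solving 27*c - 138 = 0 yields c = 46/9.

c = 46/9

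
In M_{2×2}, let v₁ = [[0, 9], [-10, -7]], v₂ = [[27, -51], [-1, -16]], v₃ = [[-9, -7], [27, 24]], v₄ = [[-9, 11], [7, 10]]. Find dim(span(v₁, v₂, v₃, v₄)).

Pass to coordinate vectors with respect to the basis {E₁₁, E₁₂, E₂₁, E₂₂}.
Form the matrix with v₁, v₂, v₃, v₄ as columns and reduce.
There are 2 pivot columns, so rank = 2.

2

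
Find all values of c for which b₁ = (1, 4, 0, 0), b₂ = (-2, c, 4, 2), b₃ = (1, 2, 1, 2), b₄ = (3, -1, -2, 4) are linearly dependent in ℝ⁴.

c = -13/4

The vectors are dependent exactly when the determinant of the matrix with rows b₁, b₂, b₃, b₄ vanishes.
Expanding, det = 8*c + 26.
Setting this to zero gives c = -13/4.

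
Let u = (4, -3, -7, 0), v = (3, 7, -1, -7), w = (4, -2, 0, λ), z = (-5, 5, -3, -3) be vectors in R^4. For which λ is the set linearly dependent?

Dependence holds iff the 4×4 matrix [u v w z] is singular.
Expanding, det = 456*λ - 152.
Setting this to zero gives λ = 1/3.

λ = 1/3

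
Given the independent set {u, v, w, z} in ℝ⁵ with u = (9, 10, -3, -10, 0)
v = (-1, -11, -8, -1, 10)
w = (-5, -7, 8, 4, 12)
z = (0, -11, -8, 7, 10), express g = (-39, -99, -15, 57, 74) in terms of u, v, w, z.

g = -3u + 2v + 2w + 3z

Solve the system with u, v, w, z as columns and g as the right-hand side.
The system has the unique solution (c₁, …, c₄) = (-3, 2, 2, 3).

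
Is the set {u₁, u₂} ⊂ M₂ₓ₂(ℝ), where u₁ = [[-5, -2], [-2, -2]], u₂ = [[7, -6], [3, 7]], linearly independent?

Take coordinates with respect to the standard basis {E₁₁, E₁₂, E₂₁, E₂₂}.
Place the vectors as rows of a 2×4 matrix and reduce to echelon form.
The reduction yields 2 nonzero rows, so the rank is 2.
Since rank = 2 (the number of vectors), the set is linearly independent.

linearly independent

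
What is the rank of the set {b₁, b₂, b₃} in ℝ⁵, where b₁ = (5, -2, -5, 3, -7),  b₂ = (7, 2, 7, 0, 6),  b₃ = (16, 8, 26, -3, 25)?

rank 2

Form the matrix with b₁, b₂, b₃ as columns and reduce.
There are 2 pivot columns, so rank = 2.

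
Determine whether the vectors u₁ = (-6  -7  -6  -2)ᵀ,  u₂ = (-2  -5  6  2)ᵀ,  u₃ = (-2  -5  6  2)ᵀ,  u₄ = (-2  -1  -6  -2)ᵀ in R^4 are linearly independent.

linearly dependent

Form the 4×4 matrix with these as columns; its determinant is 0.
A zero determinant means the columns are linearly dependent.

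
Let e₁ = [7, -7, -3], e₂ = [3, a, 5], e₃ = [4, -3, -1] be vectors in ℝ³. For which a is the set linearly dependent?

The vectors are dependent exactly when the determinant of the matrix with rows e₁, e₂, e₃ vanishes.
The determinant works out to 5*a - 29.
This vanishes exactly when a = 29/5.

a = 29/5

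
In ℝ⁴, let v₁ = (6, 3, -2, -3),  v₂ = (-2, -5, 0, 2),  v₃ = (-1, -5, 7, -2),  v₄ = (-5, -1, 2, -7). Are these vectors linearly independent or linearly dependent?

Row-reduce the matrix whose columns are v₁, v₂, v₃, v₄.
The reduction yields 4 nonzero rows, so the rank is 4.
Since rank = 4 (the number of vectors), the set is linearly independent.

linearly independent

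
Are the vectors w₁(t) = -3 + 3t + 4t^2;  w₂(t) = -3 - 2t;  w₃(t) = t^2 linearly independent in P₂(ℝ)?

Write each element as a coordinate vector in ℝ³ using {1, t, t^2}.
The matrix [w₁|w₂|w₃] has determinant 15.
A nonzero determinant means the columns are linearly independent.

linearly independent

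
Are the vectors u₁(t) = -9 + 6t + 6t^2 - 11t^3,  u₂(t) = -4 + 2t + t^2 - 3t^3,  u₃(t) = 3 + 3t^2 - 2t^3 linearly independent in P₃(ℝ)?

Take coordinates with respect to the standard basis {1, t, …, t^3}.
Place the vectors as rows of a 3×4 matrix and reduce to echelon form.
The reduction yields 2 nonzero rows, so the rank is 2.
Since rank 2 < 3, the set is linearly dependent.
Indeed u₁ - 3u₂ - u₃ = 0.

linearly dependent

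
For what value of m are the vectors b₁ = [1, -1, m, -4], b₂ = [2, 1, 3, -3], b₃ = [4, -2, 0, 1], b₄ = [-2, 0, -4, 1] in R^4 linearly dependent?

The set is linearly dependent precisely when det[b₁; b₂; b₃; b₄] = 0.
Cofactor expansion gives det = 2*m + 104.
This vanishes exactly when m = -52.

m = -52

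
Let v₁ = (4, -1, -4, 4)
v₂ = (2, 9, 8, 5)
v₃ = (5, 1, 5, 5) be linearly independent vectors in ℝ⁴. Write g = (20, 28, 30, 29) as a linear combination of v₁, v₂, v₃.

Since v₁, v₂, v₃ are independent, the coefficients expressing g are uniquely determined by a linear system.
Back-substitution yields (c₁, c₂, c₃) = (1, 3, 2).

g = v₁ + 3v₂ + 2v₃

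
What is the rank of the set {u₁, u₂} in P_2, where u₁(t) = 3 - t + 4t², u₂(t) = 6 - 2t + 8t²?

Represent each element by its coordinate vector in ℝ³.
Apply Gaussian elimination to the matrix whose rows are u₁, u₂.
Reduction leaves 1 leading entry, giving rank 1.

rank 1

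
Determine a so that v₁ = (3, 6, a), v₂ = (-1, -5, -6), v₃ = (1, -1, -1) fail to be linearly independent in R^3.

a = 15/2

Place the vectors as rows of a 3×3 matrix; dependence ⇔ determinant zero.
Expanding, det = 6*a - 45.
Solving 6*a - 45 = 0 yields a = 15/2.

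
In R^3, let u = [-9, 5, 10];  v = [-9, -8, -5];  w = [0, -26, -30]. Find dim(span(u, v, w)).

dim = 2

Row-reduce the 3×3 matrix with these as rows.
The echelon form has 2 nonzero rows, so the rank is 2.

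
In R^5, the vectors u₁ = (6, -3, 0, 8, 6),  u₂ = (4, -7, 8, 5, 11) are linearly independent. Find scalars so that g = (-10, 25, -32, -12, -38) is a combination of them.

Set up the augmented matrix [u₁ | u₂ | g] and row-reduce.
Back-substitution yields (c₁, c₂) = (1, -4).

g = u₁ - 4u₂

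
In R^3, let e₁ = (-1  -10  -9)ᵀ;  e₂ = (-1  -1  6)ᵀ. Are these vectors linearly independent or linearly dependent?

Row-reduce the matrix whose columns are e₁, e₂.
The reduction yields 2 nonzero rows, so the rank is 2.
Since rank = 2 (the number of vectors), the set is linearly independent.

linearly independent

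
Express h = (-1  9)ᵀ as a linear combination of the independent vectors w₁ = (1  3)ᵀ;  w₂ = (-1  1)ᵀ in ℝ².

Solve the system with w₁, w₂ as columns and h as the right-hand side.
Row-reducing the augmented matrix gives the unique coefficients (a₁, a₂) = (2, 3).

h = 2w₁ + 3w₂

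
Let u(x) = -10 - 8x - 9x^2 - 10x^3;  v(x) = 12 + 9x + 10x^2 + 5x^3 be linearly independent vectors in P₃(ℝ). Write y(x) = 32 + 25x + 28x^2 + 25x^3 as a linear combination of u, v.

y = -2u + v

Take coordinate vectors relative to {1, x, …, x^3}.
Set up the augmented matrix [u | v | y] and row-reduce.
The system has the unique solution (a₁, a₂) = (-2, 1).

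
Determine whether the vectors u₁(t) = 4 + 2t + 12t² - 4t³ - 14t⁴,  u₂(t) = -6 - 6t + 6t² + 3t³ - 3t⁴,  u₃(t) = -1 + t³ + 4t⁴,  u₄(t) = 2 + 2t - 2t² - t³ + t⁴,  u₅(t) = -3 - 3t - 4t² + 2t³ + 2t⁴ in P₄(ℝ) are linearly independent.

linearly dependent

Take coordinates with respect to the standard basis {1, t, …, t⁴}.
The matrix [u₁|u₂|u₃|u₄|u₅] has determinant 0.
A zero determinant means the columns are linearly dependent.
Indeed u₂ + 3u₄ = 0.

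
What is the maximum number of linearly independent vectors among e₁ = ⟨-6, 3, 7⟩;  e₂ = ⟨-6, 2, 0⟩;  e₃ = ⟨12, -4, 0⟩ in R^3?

2

Form the matrix with e₁, e₂, e₃ as columns and reduce.
Reduction leaves 2 leading entries, giving rank 2.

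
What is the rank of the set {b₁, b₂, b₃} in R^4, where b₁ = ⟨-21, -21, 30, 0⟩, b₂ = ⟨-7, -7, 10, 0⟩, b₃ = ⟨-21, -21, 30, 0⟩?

Form the matrix with b₁, b₂, b₃ as columns and reduce.
There is 1 pivot column, so rank = 1.

1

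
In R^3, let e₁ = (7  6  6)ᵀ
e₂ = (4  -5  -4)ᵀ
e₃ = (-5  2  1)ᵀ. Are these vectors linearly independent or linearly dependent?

linearly independent

The matrix [e₁|e₂|e₃] has determinant 15.
A nonzero determinant means the columns are linearly independent.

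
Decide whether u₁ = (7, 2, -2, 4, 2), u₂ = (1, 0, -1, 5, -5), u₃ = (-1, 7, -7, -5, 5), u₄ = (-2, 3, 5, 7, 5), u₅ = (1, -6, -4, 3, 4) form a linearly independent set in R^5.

Form the 5×5 matrix with these as columns; its determinant is 49224.
A nonzero determinant means the columns are linearly independent.

linearly independent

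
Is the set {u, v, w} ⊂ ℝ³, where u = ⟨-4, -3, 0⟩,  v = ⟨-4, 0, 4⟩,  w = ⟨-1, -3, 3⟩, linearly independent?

Form the 3×3 matrix with these as columns; its determinant is -72.
A nonzero determinant means the columns are linearly independent.

linearly independent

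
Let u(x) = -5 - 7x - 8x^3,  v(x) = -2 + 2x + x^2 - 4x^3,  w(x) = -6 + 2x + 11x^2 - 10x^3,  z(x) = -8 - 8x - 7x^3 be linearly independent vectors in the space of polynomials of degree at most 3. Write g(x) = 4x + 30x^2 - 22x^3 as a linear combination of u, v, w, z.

Work in coordinates with respect to the standard basis {1, x, …, x^3}.
Write g = a₁u + … + a₄z and equate components.
Row-reducing the augmented matrix gives the unique coefficients (a₁, …, a₄) = (4, -3, 3, -4).

g = 4u - 3v + 3w - 4z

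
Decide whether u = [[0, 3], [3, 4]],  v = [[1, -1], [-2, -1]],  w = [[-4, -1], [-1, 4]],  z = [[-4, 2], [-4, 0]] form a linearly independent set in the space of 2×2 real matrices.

Take coordinates with respect to the standard basis {E₁₁, E₁₂, E₂₁, E₂₂}.
The matrix [u|v|w|z] has determinant -216.
A nonzero determinant means the columns are linearly independent.

linearly independent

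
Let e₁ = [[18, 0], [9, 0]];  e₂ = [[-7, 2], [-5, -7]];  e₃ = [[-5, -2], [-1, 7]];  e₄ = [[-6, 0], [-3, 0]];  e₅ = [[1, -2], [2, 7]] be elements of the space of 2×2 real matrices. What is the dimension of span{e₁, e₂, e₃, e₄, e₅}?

dim = 2

Pass to coordinate vectors with respect to the basis {E₁₁, E₁₂, E₂₁, E₂₂}.
Row-reduce the 5×4 matrix with these as rows.
Reduction leaves 2 leading entries, giving rank 2.
(With 5 elements in a 4-dimensional space the rank is at most 4.)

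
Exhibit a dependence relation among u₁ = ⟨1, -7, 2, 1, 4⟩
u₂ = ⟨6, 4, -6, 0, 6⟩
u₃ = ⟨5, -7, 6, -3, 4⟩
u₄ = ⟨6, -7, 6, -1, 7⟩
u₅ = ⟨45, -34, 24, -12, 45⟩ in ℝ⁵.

Solve the homogeneous system with u₁, u₂, u₃, u₄, u₅ as columns by row-reducing the coefficient matrix.
One solution (up to scaling) is (0, 2, 3, 3, -1).

2u₂ + 3u₃ + 3u₄ - u₅ = 0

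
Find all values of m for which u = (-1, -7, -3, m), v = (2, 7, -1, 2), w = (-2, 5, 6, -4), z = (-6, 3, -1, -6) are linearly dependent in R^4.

m = 1/6

Dependence holds iff the 4×4 matrix [u v w z] is singular.
The determinant works out to 336*m - 56.
Setting this to zero gives m = 1/6.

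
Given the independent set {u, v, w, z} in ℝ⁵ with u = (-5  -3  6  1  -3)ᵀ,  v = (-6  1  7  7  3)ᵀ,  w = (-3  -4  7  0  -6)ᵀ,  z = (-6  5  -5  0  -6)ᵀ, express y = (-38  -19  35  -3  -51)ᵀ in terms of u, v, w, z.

y = 4u - v + 4w + 2z

Solve the system with u, v, w, z as columns and y as the right-hand side.
Back-substitution yields (α₁, …, α₄) = (4, -1, 4, 2).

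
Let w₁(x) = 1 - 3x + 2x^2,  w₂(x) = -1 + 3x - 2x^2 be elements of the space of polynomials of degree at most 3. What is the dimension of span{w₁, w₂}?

1

Represent each element by its coordinate vector in ℝ⁴.
Form the matrix with w₁, w₂ as columns and reduce.
Exactly 1 pivot survives; hence the rank is 1.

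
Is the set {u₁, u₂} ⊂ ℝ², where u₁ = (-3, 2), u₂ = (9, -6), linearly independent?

linearly dependent

The matrix [u₁|u₂] has determinant 0.
A zero determinant means the columns are linearly dependent.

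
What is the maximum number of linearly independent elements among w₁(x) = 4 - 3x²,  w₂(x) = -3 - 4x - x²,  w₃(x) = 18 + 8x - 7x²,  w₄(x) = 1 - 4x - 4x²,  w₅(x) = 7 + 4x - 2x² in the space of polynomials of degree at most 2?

2

Pass to coordinate vectors with respect to the basis {1, x, x²}.
Form the matrix with w₁, w₂, w₃, w₄, w₅ as columns and reduce.
Exactly 2 pivots survive; hence the rank is 2.
(With 5 elements in a 3-dimensional space the rank is at most 3.)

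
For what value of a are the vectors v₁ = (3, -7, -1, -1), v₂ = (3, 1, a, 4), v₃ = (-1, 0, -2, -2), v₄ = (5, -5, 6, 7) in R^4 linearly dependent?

Dependence holds iff the 4×4 matrix [v₁ v₂ v₃ v₄] is singular.
Cofactor expansion gives det = 14*a - 77.
This vanishes exactly when a = 11/2.

a = 11/2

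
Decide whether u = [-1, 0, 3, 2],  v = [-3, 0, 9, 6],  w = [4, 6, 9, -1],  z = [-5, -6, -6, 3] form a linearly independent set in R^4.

One vector is a scalar multiple of another, so the set is dependent.

linearly dependent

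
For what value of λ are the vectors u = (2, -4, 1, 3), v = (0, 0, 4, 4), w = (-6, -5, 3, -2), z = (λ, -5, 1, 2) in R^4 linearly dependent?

λ = 4/5

The vectors are dependent exactly when the determinant of the matrix with rows u, v, w, z vanishes.
Expanding, det = 96 - 120*λ.
This vanishes exactly when λ = 4/5.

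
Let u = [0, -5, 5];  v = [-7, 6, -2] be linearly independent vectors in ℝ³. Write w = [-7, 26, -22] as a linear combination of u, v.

w = -4u + v

Write w = c₁u + c₂v and equate components.
The system has the unique solution (c₁, c₂) = (-4, 1).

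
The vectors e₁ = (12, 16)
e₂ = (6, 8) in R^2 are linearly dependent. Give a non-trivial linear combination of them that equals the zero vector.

e₁ - 2e₂ = 0

Write the vectors as columns of a matrix and find a nonzero vector in its null space.
One solution (up to scaling) is (1, -2).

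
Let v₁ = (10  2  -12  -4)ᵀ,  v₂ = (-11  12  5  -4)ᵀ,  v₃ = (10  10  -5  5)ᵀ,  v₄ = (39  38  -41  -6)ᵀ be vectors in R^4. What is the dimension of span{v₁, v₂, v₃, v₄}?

Apply Gaussian elimination to the matrix whose rows are v₁, v₂, v₃, v₄.
Reduction leaves 3 leading entries, giving rank 3.

dim = 3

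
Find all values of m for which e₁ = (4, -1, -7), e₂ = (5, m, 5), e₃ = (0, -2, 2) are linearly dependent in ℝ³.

Place the vectors as rows of a 3×3 matrix; dependence ⇔ determinant zero.
Cofactor expansion gives det = 8*m + 120.
Solving 8*m + 120 = 0 yields m = -15.

m = -15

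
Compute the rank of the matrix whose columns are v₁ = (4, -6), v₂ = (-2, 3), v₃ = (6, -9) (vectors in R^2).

Put the 2×3 matrix [v₁|v₂|v₃] into echelon form.
Exactly 1 pivot survives; hence the rank is 1.
(With 3 elements in a 2-dimensional space the rank is at most 2.)

rank 1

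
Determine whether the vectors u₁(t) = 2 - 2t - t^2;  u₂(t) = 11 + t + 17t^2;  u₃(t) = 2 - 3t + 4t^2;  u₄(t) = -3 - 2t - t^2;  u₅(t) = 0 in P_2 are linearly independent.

linearly dependent

Write each element as a coordinate vector in ℝ³ using {1, t, t^2}.
There are 5 vectors in a 3-dimensional space, so they cannot be linearly independent.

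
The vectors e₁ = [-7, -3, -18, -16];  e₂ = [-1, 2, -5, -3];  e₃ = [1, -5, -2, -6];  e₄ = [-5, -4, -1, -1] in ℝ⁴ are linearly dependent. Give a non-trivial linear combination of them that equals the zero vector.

Write the vectors as columns of a matrix and find a nonzero vector in its null space.
One solution (up to scaling) is (1, -3, -1, -1).

e₁ - 3e₂ - e₃ - e₄ = 0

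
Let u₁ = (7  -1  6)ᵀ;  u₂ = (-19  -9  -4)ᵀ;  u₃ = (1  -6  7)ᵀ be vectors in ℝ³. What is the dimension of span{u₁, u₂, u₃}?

Form the matrix with u₁, u₂, u₃ as columns and reduce.
The echelon form has 2 nonzero rows, so the rank is 2.

dim = 2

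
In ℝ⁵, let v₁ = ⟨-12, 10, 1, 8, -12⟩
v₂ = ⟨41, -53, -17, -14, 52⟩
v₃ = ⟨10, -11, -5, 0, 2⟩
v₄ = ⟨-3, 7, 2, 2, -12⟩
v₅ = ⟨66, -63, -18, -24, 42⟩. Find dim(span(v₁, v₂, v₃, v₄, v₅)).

dim = 3

Form the matrix with v₁, v₂, v₃, v₄, v₅ as columns and reduce.
There are 3 pivot columns, so rank = 3.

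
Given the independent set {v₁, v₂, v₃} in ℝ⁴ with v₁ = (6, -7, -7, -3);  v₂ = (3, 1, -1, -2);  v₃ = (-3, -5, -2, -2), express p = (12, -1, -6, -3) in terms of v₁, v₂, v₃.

Since v₁, v₂, v₃ are independent, the coefficients expressing p are uniquely determined by a linear system.
Back-substitution yields (c₁, c₂, c₃) = (1, 1, -1).

p = v₁ + v₂ - v₃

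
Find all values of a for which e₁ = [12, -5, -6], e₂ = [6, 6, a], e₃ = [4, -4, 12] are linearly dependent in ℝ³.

Place the vectors as rows of a 3×3 matrix; dependence ⇔ determinant zero.
The determinant works out to 28*a + 1512.
Solving 28*a + 1512 = 0 yields a = -54.

a = -54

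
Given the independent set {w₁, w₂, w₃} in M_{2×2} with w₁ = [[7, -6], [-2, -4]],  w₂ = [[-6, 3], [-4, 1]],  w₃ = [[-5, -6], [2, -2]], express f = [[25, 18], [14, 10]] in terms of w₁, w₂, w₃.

Work in coordinates with respect to the standard basis {E₁₁, E₁₂, E₂₁, E₂₂}.
Set up the augmented matrix [w₁ | w₂ | w₃ | f] and row-reduce.
Back-substitution yields (α₁, α₂, α₃) = (-2, -4, -3).

f = -2w₁ - 4w₂ - 3w₃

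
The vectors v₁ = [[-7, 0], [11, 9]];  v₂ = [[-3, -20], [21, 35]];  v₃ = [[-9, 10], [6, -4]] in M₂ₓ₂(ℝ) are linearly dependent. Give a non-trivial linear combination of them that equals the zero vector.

Pass to coordinate vectors relative to the basis {E₁₁, E₁₂, E₂₁, E₂₂}.
Solve the homogeneous system with v₁, v₂, v₃ as columns by row-reducing the coefficient matrix.
A generator of the null space is (3, -1, -2).

3v₁ - v₂ - 2v₃ = 0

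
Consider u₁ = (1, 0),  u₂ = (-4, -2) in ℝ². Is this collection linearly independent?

Form the 2×2 matrix with these as columns; its determinant is -2.
A nonzero determinant means the columns are linearly independent.

linearly independent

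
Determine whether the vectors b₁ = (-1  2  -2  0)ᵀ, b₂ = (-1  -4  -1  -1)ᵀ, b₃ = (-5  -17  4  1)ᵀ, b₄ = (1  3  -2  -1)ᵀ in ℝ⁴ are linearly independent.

linearly dependent

The matrix [b₁|b₂|b₃|b₄] has determinant 0.
A zero determinant means the columns are linearly dependent.
Indeed 2b₂ - b₃ - 3b₄ = 0.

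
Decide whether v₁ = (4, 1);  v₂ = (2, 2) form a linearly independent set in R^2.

linearly independent

Form the 2×2 matrix with these as columns; its determinant is 6.
A nonzero determinant means the columns are linearly independent.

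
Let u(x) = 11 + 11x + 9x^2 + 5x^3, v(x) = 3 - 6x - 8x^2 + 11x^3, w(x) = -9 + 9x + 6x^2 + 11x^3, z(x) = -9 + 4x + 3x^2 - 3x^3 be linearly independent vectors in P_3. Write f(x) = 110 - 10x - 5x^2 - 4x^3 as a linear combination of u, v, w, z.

Identify each element with its coordinate vector in ℝ⁴ via {1, x, …, x^3}.
Write f = a₁u + … + a₄z and equate components.
Row-reducing the augmented matrix gives the unique coefficients (a₁, …, a₄) = (4, 1, -4, -3).

f = 4u + v - 4w - 3z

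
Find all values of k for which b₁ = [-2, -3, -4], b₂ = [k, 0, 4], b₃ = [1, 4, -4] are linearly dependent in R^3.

Place the vectors as rows of a 3×3 matrix; dependence ⇔ determinant zero.
Cofactor expansion gives det = 20 - 28*k.
This vanishes exactly when k = 5/7.

k = 5/7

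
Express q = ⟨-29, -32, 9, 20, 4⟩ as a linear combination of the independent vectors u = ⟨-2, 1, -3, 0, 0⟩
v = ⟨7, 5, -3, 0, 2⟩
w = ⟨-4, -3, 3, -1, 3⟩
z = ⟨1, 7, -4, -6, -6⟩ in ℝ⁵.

q = 3u - 4v - 2w - 3z

Since u, v, w, z are independent, the coefficients expressing q are uniquely determined by a linear system.
Row-reducing the augmented matrix gives the unique coefficients (α₁, …, α₄) = (3, -4, -2, -3).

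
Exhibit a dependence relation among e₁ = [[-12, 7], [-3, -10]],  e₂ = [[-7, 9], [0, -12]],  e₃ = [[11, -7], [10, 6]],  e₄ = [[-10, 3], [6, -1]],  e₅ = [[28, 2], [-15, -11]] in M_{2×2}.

Take coordinates with respect to {E₁₁, E₁₂, E₂₁, E₂₂}.
Row-reduce the matrix with e₁, e₂, e₃, e₄, e₅ as columns; the null space gives the coefficients.
One solution (up to scaling) is (1, -2, 0, 3, 1).

e₁ - 2e₂ + 3e₄ + e₅ = 0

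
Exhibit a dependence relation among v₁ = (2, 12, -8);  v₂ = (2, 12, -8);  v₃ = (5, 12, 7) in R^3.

Row-reduce the matrix with v₁, v₂, v₃ as columns; the null space gives the coefficients.
A generator of the null space is (1, -1, 0).

v₁ - v₂ = 0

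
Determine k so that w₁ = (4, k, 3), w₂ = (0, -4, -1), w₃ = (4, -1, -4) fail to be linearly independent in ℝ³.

The set is linearly dependent precisely when det[w₁; w₂; w₃] = 0.
The determinant works out to 108 - 4*k.
Solving 108 - 4*k = 0 yields k = 27.

k = 27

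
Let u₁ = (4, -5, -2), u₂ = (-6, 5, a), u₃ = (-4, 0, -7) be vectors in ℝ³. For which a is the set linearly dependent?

a = -3/2

The vectors are dependent exactly when the determinant of the matrix with rows u₁, u₂, u₃ vanishes.
Cofactor expansion gives det = 20*a + 30.
Solving 20*a + 30 = 0 yields a = -3/2.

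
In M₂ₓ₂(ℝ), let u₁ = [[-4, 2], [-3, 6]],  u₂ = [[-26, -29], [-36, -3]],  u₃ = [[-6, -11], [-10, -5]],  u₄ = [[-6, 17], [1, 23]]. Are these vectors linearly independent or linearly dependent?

linearly dependent

Write each element as a coordinate vector in ℝ⁴ using {E₁₁, E₁₂, E₂₁, E₂₂}.
Form the 4×4 matrix with these as columns; its determinant is 0.
A zero determinant means the columns are linearly dependent.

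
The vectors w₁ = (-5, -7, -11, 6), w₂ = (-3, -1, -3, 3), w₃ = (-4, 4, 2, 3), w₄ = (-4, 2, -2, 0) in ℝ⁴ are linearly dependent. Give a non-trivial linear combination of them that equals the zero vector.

w₁ - 3w₂ + w₃ = 0

Row-reduce the matrix with w₁, w₂, w₃, w₄ as columns; the null space gives the coefficients.
One solution (up to scaling) is (1, -3, 1, 0).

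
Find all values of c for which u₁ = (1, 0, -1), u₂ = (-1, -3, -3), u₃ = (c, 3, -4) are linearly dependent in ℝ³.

The set is linearly dependent precisely when det[u₁; u₂; u₃] = 0.
The determinant works out to 24 - 3*c.
Solving 24 - 3*c = 0 yields c = 8.

c = 8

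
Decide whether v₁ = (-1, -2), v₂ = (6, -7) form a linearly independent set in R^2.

linearly independent

Row-reduce the matrix whose columns are v₁, v₂.
The reduction yields 2 nonzero rows, so the rank is 2.
Since rank = 2 (the number of vectors), the set is linearly independent.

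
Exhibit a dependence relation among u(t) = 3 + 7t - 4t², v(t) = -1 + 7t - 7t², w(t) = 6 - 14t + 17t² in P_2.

u - 3v - w = 0

Pass to coordinate vectors relative to the basis {1, t, t²}.
Write the vectors as columns of a matrix and find a nonzero vector in its null space.
One solution (up to scaling) is (1, -3, -1).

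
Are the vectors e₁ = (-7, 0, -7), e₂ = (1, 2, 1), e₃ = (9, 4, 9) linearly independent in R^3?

Row-reduce the matrix whose columns are e₁, e₂, e₃.
The reduction yields 2 nonzero rows, so the rank is 2.
Since rank 2 < 3, the set is linearly dependent.
Indeed e₁ - 2e₂ + e₃ = 0.

linearly dependent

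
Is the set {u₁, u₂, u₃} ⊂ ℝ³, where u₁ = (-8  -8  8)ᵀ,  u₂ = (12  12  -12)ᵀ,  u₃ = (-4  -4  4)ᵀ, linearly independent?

The matrix [u₁|u₂|u₃] has determinant 0.
A zero determinant means the columns are linearly dependent.

linearly dependent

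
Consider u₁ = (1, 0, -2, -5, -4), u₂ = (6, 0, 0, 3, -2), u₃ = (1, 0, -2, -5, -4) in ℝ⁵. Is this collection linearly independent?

linearly dependent

Row-reduce the matrix whose columns are u₁, u₂, u₃.
The reduction yields 2 nonzero rows, so the rank is 2.
Since rank 2 < 3, the set is linearly dependent.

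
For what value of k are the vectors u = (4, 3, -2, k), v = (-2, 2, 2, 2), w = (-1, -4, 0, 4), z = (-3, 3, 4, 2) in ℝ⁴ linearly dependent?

The set is linearly dependent precisely when det[u; v; w; z] = 0.
Cofactor expansion gives det = -10*k - 88.
Setting this to zero gives k = -44/5.

k = -44/5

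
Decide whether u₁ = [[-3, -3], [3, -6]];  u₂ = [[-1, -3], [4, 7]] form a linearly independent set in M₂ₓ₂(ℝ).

linearly independent

Take coordinates with respect to the standard basis {E₁₁, E₁₂, E₂₁, E₂₂}.
Place the vectors as rows of a 2×4 matrix and reduce to echelon form.
The reduction yields 2 nonzero rows, so the rank is 2.
Since rank = 2 (the number of vectors), the set is linearly independent.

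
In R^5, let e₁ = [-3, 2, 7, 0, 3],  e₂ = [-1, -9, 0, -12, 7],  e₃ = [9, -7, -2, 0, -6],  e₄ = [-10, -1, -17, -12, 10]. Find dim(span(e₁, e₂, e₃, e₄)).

Put the 5×4 matrix [e₁|e₂|e₃|e₄] into echelon form.
The echelon form has 3 nonzero rows, so the rank is 3.

3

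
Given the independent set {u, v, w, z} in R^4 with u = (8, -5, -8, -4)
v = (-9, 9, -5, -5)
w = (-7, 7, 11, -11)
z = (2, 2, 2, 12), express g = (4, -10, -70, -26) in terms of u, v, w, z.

Set up the augmented matrix [u | v | w | z | g] and row-reduce.
Row-reducing the augmented matrix gives the unique coefficients (α₁, …, α₄) = (2, 3, -3, -3).

g = 2u + 3v - 3w - 3z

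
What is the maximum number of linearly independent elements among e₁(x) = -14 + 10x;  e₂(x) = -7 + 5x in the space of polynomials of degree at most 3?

1

Pass to coordinate vectors with respect to the basis {1, x, …, x³}.
Put the 4×2 matrix [e₁|e₂] into echelon form.
There is 1 pivot column, so rank = 1.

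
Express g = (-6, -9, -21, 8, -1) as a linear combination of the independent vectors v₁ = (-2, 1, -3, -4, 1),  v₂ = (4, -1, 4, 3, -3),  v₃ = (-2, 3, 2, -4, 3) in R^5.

Set up the augmented matrix [v₁ | v₂ | v₃ | g] and row-reduce.
Back-substitution yields (a₁, a₂, a₃) = (-1, -4, -4).

g = -v₁ - 4v₂ - 4v₃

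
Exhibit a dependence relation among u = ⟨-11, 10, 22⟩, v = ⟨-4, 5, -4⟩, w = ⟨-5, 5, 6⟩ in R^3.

u + v - 3w = 0

Write the vectors as columns of a matrix and find a nonzero vector in its null space.
The free variable yields coefficients (1, 1, -3) (any nonzero multiple also works).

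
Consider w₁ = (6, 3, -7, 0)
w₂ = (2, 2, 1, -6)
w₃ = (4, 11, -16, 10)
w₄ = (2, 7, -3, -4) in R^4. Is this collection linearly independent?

linearly dependent

The matrix [w₁|w₂|w₃|w₄] has determinant 0.
A zero determinant means the columns are linearly dependent.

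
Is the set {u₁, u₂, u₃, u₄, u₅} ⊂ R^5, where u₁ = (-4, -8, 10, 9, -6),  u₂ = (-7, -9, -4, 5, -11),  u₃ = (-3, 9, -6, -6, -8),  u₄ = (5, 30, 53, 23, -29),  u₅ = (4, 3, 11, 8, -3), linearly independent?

Place the vectors as rows of a 5×5 matrix and reduce to echelon form.
The reduction yields 4 nonzero rows, so the rank is 4.
Since rank 4 < 5, the set is linearly dependent.
Indeed 3u₁ - 2u₂ + 3u₃ - u₄ + 3u₅ = 0.

linearly dependent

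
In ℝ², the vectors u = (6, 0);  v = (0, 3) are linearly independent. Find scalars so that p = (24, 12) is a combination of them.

p = 4u + 4v

Write p = c₁u + c₂v and equate components.
Row-reducing the augmented matrix gives the unique coefficients (c₁, c₂) = (4, 4).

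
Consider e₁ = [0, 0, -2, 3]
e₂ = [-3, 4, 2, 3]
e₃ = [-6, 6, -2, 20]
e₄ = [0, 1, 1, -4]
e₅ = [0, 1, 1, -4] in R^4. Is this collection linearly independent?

There are 5 vectors in a 4-dimensional space, so they cannot be linearly independent.

linearly dependent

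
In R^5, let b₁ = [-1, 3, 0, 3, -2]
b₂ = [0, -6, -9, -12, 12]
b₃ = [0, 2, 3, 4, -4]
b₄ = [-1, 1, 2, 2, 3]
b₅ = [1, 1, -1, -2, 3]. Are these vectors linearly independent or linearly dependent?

linearly dependent

One vector is a scalar multiple of another, so the set is dependent.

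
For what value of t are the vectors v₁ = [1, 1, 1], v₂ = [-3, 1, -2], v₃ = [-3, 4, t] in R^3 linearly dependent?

Place the vectors as rows of a 3×3 matrix; dependence ⇔ determinant zero.
Expanding, det = 4*t + 5.
Solving 4*t + 5 = 0 yields t = -5/4.

t = -5/4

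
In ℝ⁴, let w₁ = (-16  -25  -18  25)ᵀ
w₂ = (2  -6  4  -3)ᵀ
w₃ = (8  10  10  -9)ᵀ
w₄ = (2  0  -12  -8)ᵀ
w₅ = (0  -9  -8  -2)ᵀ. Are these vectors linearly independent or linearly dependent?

linearly dependent

There are 5 vectors in a 4-dimensional space, so they cannot be linearly independent.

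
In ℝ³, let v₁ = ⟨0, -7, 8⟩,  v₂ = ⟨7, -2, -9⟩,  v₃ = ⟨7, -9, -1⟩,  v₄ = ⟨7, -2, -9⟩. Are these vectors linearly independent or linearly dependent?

There are 4 vectors in a 3-dimensional space, so they cannot be linearly independent.

linearly dependent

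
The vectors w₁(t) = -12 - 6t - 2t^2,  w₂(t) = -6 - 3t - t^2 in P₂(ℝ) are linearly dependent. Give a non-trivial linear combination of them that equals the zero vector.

Pass to coordinate vectors relative to the basis {1, t, t^2}.
Set up α₁w₁ + α₂w₂ = 0 and solve the homogeneous system.
One solution (up to scaling) is (1, -2).

w₁ - 2w₂ = 0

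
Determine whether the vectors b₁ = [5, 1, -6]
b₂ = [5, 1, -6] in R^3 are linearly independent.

linearly dependent

Row-reduce the matrix whose columns are b₁, b₂.
The reduction yields 1 nonzero row, so the rank is 1.
Since rank 1 < 2, the set is linearly dependent.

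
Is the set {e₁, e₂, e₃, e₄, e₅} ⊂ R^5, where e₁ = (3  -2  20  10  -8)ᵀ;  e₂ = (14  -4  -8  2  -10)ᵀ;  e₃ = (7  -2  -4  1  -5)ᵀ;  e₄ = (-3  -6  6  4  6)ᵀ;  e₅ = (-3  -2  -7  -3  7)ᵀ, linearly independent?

linearly dependent

One vector is a scalar multiple of another, so the set is dependent.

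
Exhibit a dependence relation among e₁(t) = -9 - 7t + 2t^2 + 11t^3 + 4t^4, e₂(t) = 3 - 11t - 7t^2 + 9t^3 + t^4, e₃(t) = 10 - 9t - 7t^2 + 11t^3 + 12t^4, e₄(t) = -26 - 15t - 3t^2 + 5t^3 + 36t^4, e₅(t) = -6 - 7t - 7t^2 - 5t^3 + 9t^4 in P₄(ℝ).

Pass to coordinate vectors relative to the basis {1, t, …, t^4}.
Set up α₁e₁ + … + α₅e₅ = 0 and solve the homogeneous system.
One solution (up to scaling) is (2, -2, 1, -1, 2).

2e₁ - 2e₂ + e₃ - e₄ + 2e₅ = 0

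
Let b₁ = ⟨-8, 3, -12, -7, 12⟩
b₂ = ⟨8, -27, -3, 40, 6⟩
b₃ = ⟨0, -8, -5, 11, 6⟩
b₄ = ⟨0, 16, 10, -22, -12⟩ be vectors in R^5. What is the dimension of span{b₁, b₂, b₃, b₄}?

Row-reduce the 4×5 matrix with these as rows.
There are 2 pivot columns, so rank = 2.

dim = 2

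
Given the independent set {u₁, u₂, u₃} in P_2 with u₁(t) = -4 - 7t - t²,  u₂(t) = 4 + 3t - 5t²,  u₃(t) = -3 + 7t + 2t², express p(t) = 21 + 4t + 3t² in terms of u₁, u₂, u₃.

Identify each element with its coordinate vector in ℝ³ via {1, t, t²}.
Since u₁, u₂, u₃ are independent, the coefficients expressing p are uniquely determined by a linear system.
Back-substitution yields (c₁, c₂, c₃) = (-4, -1, -3).

p = -4u₁ - u₂ - 3u₃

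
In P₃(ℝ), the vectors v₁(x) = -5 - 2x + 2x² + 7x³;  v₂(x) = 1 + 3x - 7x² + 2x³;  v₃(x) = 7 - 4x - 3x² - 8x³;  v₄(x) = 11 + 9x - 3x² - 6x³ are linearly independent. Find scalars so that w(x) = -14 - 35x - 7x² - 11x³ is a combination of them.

w = -3v₁ + v₂ + 2v₃ - 4v₄

Identify each element with its coordinate vector in ℝ⁴ via {1, x, …, x³}.
Write w = α₁v₁ + … + α₄v₄ and equate components.
The system has the unique solution (α₁, …, α₄) = (-3, 1, 2, -4).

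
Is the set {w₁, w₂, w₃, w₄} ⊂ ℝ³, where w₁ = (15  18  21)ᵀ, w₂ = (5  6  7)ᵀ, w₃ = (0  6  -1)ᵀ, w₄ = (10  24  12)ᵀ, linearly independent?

linearly dependent

There are 4 vectors in a 3-dimensional space, so they cannot be linearly independent.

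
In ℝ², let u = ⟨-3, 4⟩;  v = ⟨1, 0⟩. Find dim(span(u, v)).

2

Row-reduce the 2×2 matrix with these as rows.
Reduction leaves 2 leading entries, giving rank 2.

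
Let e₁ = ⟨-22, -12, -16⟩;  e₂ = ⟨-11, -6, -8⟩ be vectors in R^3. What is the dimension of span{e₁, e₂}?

1

Form the matrix with e₁, e₂ as columns and reduce.
Reduction leaves 1 leading entry, giving rank 1.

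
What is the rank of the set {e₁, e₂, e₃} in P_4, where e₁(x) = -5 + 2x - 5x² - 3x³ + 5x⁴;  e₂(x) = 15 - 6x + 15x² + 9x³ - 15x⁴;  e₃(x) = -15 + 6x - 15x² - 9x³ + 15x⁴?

1

Use coordinates relative to {1, x, …, x⁴}.
Apply Gaussian elimination to the matrix whose rows are e₁, e₂, e₃.
Exactly 1 pivot survives; hence the rank is 1.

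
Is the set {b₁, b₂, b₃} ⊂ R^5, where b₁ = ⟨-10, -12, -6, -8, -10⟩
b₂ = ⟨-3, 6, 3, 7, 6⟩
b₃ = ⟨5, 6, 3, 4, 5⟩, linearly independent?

Place the vectors as rows of a 3×5 matrix and reduce to echelon form.
The reduction yields 2 nonzero rows, so the rank is 2.
Since rank 2 < 3, the set is linearly dependent.
Indeed b₁ + 2b₃ = 0.

linearly dependent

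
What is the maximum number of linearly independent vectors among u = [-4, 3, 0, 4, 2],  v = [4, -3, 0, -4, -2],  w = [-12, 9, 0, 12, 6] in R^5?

1

Put the 5×3 matrix [u|v|w] into echelon form.
Exactly 1 pivot survives; hence the rank is 1.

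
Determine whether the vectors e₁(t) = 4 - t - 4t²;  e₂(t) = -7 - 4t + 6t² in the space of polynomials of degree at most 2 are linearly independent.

Write each element as a coordinate vector in ℝ³ using {1, t, t²}.
Place the vectors as rows of a 2×3 matrix and reduce to echelon form.
The reduction yields 2 nonzero rows, so the rank is 2.
Since rank = 2 (the number of vectors), the set is linearly independent.

linearly independent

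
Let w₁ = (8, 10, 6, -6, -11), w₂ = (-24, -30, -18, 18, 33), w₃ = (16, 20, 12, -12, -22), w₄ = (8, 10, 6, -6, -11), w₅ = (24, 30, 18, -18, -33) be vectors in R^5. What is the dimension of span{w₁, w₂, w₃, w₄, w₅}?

Row-reduce the 5×5 matrix with these as rows.
The echelon form has 1 nonzero row, so the rank is 1.

dim = 1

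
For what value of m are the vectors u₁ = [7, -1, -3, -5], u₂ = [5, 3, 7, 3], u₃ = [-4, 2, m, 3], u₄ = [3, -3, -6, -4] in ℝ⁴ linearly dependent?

m = 19/5

The set is linearly dependent precisely when det[u₁; u₂; u₃; u₄] = 0.
The determinant works out to 70*m - 266.
This vanishes exactly when m = 19/5.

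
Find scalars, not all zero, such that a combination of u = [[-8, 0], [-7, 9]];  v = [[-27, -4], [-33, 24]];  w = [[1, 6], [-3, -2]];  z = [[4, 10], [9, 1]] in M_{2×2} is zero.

Pass to coordinate vectors relative to the basis {E₁₁, E₁₂, E₂₁, E₂₂}.
Set up α₁u + … + α₄z = 0 and solve the homogeneous system.
A generator of the null space is (3, -1, 1, -1).

3u - v + w - z = 0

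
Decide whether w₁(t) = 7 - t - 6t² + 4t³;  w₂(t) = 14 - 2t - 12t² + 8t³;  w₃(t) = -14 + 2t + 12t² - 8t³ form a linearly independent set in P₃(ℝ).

Write each element as a coordinate vector in ℝ⁴ using {1, t, …, t³}.
One vector is a scalar multiple of another, so the set is dependent.

linearly dependent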